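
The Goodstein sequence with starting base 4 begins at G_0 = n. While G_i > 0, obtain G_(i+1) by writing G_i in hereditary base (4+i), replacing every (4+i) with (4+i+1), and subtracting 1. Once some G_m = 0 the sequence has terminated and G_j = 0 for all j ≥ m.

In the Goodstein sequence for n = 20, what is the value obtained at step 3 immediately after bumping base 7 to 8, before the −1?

66

(0) 20|_4 = 4^2 + 4 ↦ 5^2 + 5|_5 = 30 ⇒ 29
(1) 29|_5 = 5^2 + 4 ↦ 6^2 + 4|_6 = 40 ⇒ 39
(2) 39|_6 = 6^2 + 3 ↦ 7^2 + 3|_7 = 52 ⇒ 51
(3) 51|_7 = 7^2 + 2 ↦ 8^2 + 2|_8 = 66 ⇒ 65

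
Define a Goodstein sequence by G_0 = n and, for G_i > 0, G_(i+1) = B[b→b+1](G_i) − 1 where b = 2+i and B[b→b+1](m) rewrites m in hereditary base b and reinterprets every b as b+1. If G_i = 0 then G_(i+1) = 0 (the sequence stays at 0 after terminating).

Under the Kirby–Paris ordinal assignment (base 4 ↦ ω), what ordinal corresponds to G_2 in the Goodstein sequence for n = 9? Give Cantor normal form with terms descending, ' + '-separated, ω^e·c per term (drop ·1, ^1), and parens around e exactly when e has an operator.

G_0=9  [base 2] 2^(2 + 1) + 1  →[2↦3]→  3^(3 + 1) + 1 = 82  −1 ⇒ G_1=81
G_1=81  [base 3] 3^(3 + 1)  →[3↦4]→  4^(4 + 1) = 1024  −1 ⇒ G_2=1023
G_2=1023  [base 4] 3·4^4 + 3·4^3 + 3·4^2 + 3·4 + 3  →[4↦5]→  3·5^5 + 3·5^3 + 3·5^2 + 3·5 + 3 = 9843  −1 ⇒ G_3=9842

ω^ω·3 + ω^3·3 + ω^2·3 + ω·3 + 3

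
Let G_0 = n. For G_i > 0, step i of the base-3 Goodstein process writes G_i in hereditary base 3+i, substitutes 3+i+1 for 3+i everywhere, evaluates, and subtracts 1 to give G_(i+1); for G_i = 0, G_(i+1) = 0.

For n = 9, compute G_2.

17

(0) 9|_3 = 3^2 ↦ 4^2|_4 = 16 ⇒ 15
(1) 15|_4 = 3·4 + 3 ↦ 3·5 + 3|_5 = 18 ⇒ 17
(2) 17|_5 = 3·5 + 2 ↦ 3·6 + 2|_6 = 20 ⇒ 19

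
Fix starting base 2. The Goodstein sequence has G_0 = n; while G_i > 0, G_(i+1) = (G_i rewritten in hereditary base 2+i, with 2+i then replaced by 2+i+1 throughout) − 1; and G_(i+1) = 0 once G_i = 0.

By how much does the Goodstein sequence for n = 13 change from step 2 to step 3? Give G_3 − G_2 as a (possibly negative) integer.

step 0: 13 = 2^(2 + 1) + 2^2 + 1; sub 3 for 2: 3^(3 + 1) + 3^3 + 1; = 109; G_1 = 109−1 = 108
step 1: 108 = 3^(3 + 1) + 3^3; sub 4 for 3: 4^(4 + 1) + 4^4; = 1280; G_2 = 1280−1 = 1279
step 2: 1279 = 4^(4 + 1) + 3·4^3 + 3·4^2 + 3·4 + 3; sub 5 for 4: 5^(5 + 1) + 3·5^3 + 3·5^2 + 3·5 + 3; = 16093; G_3 = 16093−1 = 16092

14813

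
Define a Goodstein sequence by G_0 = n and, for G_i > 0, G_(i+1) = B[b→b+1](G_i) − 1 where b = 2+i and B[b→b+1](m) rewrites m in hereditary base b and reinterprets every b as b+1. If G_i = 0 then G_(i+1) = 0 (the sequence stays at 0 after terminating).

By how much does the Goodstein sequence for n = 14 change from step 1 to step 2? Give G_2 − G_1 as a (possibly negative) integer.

step 0: 14 = 2^(2 + 1) + 2^2 + 2; sub 3 for 2: 3^(3 + 1) + 3^3 + 3; = 111; G_1 = 111−1 = 110
step 1: 110 = 3^(3 + 1) + 3^3 + 2; sub 4 for 3: 4^(4 + 1) + 4^4 + 2; = 1282; G_2 = 1282−1 = 1281

1171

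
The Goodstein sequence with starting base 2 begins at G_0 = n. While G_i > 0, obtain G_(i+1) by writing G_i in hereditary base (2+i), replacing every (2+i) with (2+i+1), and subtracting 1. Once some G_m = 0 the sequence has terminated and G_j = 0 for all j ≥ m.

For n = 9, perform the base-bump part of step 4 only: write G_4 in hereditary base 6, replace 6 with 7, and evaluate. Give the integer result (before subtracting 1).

2471827

G_0 = 9. HB_2(9) = 2^(2 + 1) + 1. Bump = 82. G_1 = 81.
G_1 = 81. HB_3(81) = 3^(3 + 1). Bump = 1024. G_2 = 1023.
G_2 = 1023. HB_4(1023) = 3·4^4 + 3·4^3 + 3·4^2 + 3·4 + 3. Bump = 9843. G_3 = 9842.
G_3 = 9842. HB_5(9842) = 3·5^5 + 3·5^3 + 3·5^2 + 3·5 + 2. Bump = 140744. G_4 = 140743.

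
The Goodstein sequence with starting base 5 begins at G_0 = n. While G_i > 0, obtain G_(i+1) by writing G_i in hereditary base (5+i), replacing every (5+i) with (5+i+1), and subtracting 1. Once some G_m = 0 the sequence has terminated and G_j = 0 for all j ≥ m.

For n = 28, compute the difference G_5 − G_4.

7

[0] 28 ≡ 5^2 + 3 (base 5). Lift 6: 39. −1: 38.
[1] 38 ≡ 6^2 + 2 (base 6). Lift 7: 51. −1: 50.
[2] 50 ≡ 7^2 + 1 (base 7). Lift 8: 65. −1: 64.
[3] 64 ≡ 8^2 (base 8). Lift 9: 81. −1: 80.
[4] 80 ≡ 8·9 + 8 (base 9). Lift 10: 88. −1: 87.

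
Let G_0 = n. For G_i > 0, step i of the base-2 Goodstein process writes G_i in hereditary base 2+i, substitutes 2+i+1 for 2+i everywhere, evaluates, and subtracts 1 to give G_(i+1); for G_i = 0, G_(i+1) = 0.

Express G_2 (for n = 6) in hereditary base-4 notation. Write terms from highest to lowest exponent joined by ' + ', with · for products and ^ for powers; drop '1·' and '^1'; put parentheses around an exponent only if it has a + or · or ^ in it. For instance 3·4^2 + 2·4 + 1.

(0) 6|_2 = 2^2 + 2 ↦ 3^3 + 3|_3 = 30 ⇒ 29
(1) 29|_3 = 3^3 + 2 ↦ 4^4 + 2|_4 = 258 ⇒ 257

4^4 + 1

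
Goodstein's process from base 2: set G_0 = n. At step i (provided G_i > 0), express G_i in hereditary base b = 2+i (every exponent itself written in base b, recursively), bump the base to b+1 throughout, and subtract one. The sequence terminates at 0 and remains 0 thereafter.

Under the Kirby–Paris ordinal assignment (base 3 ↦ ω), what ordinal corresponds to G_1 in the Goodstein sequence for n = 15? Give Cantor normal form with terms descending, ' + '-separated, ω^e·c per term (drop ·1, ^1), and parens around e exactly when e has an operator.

ω^(ω + 1) + ω^ω + ω

base 2: 15 = 2^(2 + 1) + 2^2 + 2 + 1; at 3: 3^(3 + 1) + 3^3 + 3 + 1 = 112; next = 111
base 3: 111 = 3^(3 + 1) + 3^3 + 3; at 4: 4^(4 + 1) + 4^4 + 4 = 1284; next = 1283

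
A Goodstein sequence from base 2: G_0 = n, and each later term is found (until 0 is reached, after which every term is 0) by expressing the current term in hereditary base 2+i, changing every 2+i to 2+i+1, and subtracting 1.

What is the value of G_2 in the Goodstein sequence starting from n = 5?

(0) 5|_2 = 2^2 + 1 ↦ 3^3 + 1|_3 = 28 ⇒ 27
(1) 27|_3 = 3^3 ↦ 4^4|_4 = 256 ⇒ 255

255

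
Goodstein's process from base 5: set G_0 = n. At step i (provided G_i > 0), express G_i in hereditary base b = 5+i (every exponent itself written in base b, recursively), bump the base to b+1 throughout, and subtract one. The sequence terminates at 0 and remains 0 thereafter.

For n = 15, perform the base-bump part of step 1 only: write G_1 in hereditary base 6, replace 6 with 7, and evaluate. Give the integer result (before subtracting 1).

19

G_0 = 15. HB_5(15) = 3·5. Bump = 18. G_1 = 17.
G_1 = 17. HB_6(17) = 2·6 + 5. Bump = 19. G_2 = 18.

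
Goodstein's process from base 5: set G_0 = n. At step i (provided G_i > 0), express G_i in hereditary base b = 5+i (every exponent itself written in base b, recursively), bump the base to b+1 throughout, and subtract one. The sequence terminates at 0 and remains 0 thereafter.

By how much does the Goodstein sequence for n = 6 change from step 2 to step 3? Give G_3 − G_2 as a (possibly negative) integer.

-1

[0] 6 ≡ 5 + 1 (base 5). Lift 6: 7. −1: 6.
[1] 6 ≡ 6 (base 6). Lift 7: 7. −1: 6.
[2] 6 ≡ 6 (base 7). Lift 8: 6. −1: 5.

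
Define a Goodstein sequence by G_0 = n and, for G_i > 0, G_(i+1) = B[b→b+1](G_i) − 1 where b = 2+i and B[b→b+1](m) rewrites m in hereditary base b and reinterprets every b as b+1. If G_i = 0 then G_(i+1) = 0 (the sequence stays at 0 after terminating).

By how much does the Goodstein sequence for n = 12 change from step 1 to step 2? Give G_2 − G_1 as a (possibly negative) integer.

i=0: 12 = 2^(2 + 1) + 2^2 (b=2); 2→3: 3^(3 + 1) + 3^3 = 108; 108−1 = 107
i=1: 107 = 3^(3 + 1) + 2·3^2 + 2·3 + 2 (b=3); 3→4: 4^(4 + 1) + 2·4^2 + 2·4 + 2 = 1066; 1066−1 = 1065

958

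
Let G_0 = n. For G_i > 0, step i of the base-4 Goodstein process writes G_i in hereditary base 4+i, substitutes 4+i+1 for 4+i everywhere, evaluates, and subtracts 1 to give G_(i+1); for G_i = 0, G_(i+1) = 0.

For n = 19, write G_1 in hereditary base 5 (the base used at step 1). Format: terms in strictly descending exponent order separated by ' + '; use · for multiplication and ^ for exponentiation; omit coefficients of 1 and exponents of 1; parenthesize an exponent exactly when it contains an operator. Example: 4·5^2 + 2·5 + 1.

5^2 + 2

[0] 19 ≡ 4^2 + 3 (base 4). Lift 5: 28. −1: 27.
[1] 27 ≡ 5^2 + 2 (base 5). Lift 6: 38. −1: 37.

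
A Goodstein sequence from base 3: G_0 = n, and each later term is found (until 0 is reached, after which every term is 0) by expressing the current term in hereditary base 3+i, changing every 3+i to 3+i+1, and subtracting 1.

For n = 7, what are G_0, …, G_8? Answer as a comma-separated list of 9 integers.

base 3: 7 = 2·3 + 1; at 4: 2·4 + 1 = 9; next = 8
base 4: 8 = 2·4; at 5: 2·5 = 10; next = 9
base 5: 9 = 5 + 4; at 6: 6 + 4 = 10; next = 9
base 6: 9 = 6 + 3; at 7: 7 + 3 = 10; next = 9
base 7: 9 = 7 + 2; at 8: 8 + 2 = 10; next = 9
base 8: 9 = 8 + 1; at 9: 9 + 1 = 10; next = 9
base 9: 9 = 9; at 10: 10 = 10; next = 9
base 10: 9 = 9; at 11: 9 = 9; next = 8

7, 8, 9, 9, 9, 9, 9, 9, 8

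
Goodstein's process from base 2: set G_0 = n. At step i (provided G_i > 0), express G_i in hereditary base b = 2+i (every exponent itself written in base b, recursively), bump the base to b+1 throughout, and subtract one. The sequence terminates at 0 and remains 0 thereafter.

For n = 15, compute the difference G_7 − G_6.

3373455337

base 2: 15 = 2^(2 + 1) + 2^2 + 2 + 1; at 3: 3^(3 + 1) + 3^3 + 3 + 1 = 112; next = 111
base 3: 111 = 3^(3 + 1) + 3^3 + 3; at 4: 4^(4 + 1) + 4^4 + 4 = 1284; next = 1283
base 4: 1283 = 4^(4 + 1) + 4^4 + 3; at 5: 5^(5 + 1) + 5^5 + 3 = 18753; next = 18752
base 5: 18752 = 5^(5 + 1) + 5^5 + 2; at 6: 6^(6 + 1) + 6^6 + 2 = 326594; next = 326593
base 6: 326593 = 6^(6 + 1) + 6^6 + 1; at 7: 7^(7 + 1) + 7^7 + 1 = 6588345; next = 6588344
base 7: 6588344 = 7^(7 + 1) + 7^7; at 8: 8^(8 + 1) + 8^8 = 150994944; next = 150994943
base 8: 150994943 = 8^(8 + 1) + 7·8^7 + 7·8^6 + 7·8^5 + 7·8^4 + 7·8^3 + 7·8^2 + 7·8 + 7; at 9: 9^(9 + 1) + 7·9^7 + 7·9^6 + 7·9^5 + 7·9^4 + 7·9^3 + 7·9^2 + 7·9 + 7 = 3524450281; next = 3524450280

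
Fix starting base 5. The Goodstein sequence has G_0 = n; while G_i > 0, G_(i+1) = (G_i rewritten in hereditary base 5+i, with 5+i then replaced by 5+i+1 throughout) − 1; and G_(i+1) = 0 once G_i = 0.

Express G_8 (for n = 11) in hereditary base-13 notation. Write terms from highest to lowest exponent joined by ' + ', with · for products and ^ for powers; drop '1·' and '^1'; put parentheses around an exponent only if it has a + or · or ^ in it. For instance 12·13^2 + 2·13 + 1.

13

G_0 = 11. HB_5(11) = 2·5 + 1. Bump = 13. G_1 = 12.
G_1 = 12. HB_6(12) = 2·6. Bump = 14. G_2 = 13.
G_2 = 13. HB_7(13) = 7 + 6. Bump = 14. G_3 = 13.
G_3 = 13. HB_8(13) = 8 + 5. Bump = 14. G_4 = 13.
G_4 = 13. HB_9(13) = 9 + 4. Bump = 14. G_5 = 13.
G_5 = 13. HB_10(13) = 10 + 3. Bump = 14. G_6 = 13.
G_6 = 13. HB_11(13) = 11 + 2. Bump = 14. G_7 = 13.
G_7 = 13. HB_12(13) = 12 + 1. Bump = 14. G_8 = 13.
G_8 = 13. HB_13(13) = 13. Bump = 14. G_9 = 13.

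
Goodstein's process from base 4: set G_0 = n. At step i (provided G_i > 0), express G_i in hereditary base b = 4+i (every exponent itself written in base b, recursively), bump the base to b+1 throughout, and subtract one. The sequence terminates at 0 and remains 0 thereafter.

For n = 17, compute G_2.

35

base 4: 17 = 4^2 + 1; at 5: 5^2 + 1 = 26; next = 25
base 5: 25 = 5^2; at 6: 6^2 = 36; next = 35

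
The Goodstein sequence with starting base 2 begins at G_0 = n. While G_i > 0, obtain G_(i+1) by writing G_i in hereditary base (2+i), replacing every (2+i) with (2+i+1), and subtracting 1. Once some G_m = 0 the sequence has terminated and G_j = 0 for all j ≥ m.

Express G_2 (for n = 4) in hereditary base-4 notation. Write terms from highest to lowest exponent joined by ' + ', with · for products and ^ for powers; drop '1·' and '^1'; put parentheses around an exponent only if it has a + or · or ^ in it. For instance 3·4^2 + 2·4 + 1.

step 0: 4 = 2^2; sub 3 for 2: 3^3; = 27; G_1 = 27−1 = 26
step 1: 26 = 2·3^2 + 2·3 + 2; sub 4 for 3: 2·4^2 + 2·4 + 2; = 42; G_2 = 42−1 = 41

2·4^2 + 2·4 + 1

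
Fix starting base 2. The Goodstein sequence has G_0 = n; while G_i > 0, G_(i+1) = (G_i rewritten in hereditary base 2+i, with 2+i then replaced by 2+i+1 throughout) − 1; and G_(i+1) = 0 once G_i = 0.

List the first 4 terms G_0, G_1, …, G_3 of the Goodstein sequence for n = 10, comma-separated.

10, 83, 1025, 15625

i=0: 10 = 2^(2 + 1) + 2 (b=2); 2→3: 3^(3 + 1) + 3 = 84; 84−1 = 83
i=1: 83 = 3^(3 + 1) + 2 (b=3); 3→4: 4^(4 + 1) + 2 = 1026; 1026−1 = 1025
i=2: 1025 = 4^(4 + 1) + 1 (b=4); 4→5: 5^(5 + 1) + 1 = 15626; 15626−1 = 15625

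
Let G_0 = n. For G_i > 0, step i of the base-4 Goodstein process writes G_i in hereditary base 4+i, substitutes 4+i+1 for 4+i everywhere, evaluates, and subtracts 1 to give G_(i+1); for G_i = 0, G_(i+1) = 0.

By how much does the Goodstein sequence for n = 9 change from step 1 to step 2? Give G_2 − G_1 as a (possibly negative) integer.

1

i=0: 9 = 2·4 + 1 (b=4); 4→5: 2·5 + 1 = 11; 11−1 = 10
i=1: 10 = 2·5 (b=5); 5→6: 2·6 = 12; 12−1 = 11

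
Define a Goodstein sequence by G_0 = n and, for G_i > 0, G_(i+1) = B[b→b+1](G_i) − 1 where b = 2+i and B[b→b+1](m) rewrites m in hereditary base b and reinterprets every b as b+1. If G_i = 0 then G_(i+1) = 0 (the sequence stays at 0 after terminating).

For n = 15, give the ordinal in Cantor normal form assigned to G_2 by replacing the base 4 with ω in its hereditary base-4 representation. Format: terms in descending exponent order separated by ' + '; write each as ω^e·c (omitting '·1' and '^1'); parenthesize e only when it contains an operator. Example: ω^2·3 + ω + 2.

(0) 15|_2 = 2^(2 + 1) + 2^2 + 2 + 1 ↦ 3^(3 + 1) + 3^3 + 3 + 1|_3 = 112 ⇒ 111
(1) 111|_3 = 3^(3 + 1) + 3^3 + 3 ↦ 4^(4 + 1) + 4^4 + 4|_4 = 1284 ⇒ 1283
(2) 1283|_4 = 4^(4 + 1) + 4^4 + 3 ↦ 5^(5 + 1) + 5^5 + 3|_5 = 18753 ⇒ 18752

ω^(ω + 1) + ω^ω + 3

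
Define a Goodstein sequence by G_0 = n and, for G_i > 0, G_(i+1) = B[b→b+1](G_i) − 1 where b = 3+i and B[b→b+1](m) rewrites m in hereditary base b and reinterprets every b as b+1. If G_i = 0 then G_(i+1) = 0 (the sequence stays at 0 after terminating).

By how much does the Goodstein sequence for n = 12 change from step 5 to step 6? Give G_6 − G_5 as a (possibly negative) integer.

6

G_0=12  [base 3] 3^2 + 3  →[3↦4]→  4^2 + 4 = 20  −1 ⇒ G_1=19
G_1=19  [base 4] 4^2 + 3  →[4↦5]→  5^2 + 3 = 28  −1 ⇒ G_2=27
G_2=27  [base 5] 5^2 + 2  →[5↦6]→  6^2 + 2 = 38  −1 ⇒ G_3=37
G_3=37  [base 6] 6^2 + 1  →[6↦7]→  7^2 + 1 = 50  −1 ⇒ G_4=49
G_4=49  [base 7] 7^2  →[7↦8]→  8^2 = 64  −1 ⇒ G_5=63
G_5=63  [base 8] 7·8 + 7  →[8↦9]→  7·9 + 7 = 70  −1 ⇒ G_6=69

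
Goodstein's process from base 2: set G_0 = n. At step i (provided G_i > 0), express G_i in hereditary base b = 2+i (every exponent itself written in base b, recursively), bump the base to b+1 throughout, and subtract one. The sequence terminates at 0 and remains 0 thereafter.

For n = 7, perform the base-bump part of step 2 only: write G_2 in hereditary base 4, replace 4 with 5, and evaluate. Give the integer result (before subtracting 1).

3128

base 2: 7 = 2^2 + 2 + 1; at 3: 3^3 + 3 + 1 = 31; next = 30
base 3: 30 = 3^3 + 3; at 4: 4^4 + 4 = 260; next = 259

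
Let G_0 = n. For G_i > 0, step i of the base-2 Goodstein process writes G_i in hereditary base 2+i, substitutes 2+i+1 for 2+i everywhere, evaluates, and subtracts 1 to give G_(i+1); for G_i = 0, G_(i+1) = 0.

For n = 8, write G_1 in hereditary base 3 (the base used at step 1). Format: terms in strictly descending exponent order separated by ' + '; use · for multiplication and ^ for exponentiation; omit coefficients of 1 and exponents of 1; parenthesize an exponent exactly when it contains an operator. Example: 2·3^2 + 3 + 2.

G_0=8  [base 2] 2^(2 + 1)  →[2↦3]→  3^(3 + 1) = 81  −1 ⇒ G_1=80
G_1=80  [base 3] 2·3^3 + 2·3^2 + 2·3 + 2  →[3↦4]→  2·4^4 + 2·4^2 + 2·4 + 2 = 554  −1 ⇒ G_2=553

2·3^3 + 2·3^2 + 2·3 + 2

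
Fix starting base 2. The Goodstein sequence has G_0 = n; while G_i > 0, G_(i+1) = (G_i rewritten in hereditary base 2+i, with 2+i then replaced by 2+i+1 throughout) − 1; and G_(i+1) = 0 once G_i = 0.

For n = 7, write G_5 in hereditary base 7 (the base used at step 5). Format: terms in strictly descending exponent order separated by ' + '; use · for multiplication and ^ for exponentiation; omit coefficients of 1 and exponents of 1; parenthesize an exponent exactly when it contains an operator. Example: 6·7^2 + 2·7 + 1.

7^7

step 0: 7 = 2^2 + 2 + 1; sub 3 for 2: 3^3 + 3 + 1; = 31; G_1 = 31−1 = 30
step 1: 30 = 3^3 + 3; sub 4 for 3: 4^4 + 4; = 260; G_2 = 260−1 = 259
step 2: 259 = 4^4 + 3; sub 5 for 4: 5^5 + 3; = 3128; G_3 = 3128−1 = 3127
step 3: 3127 = 5^5 + 2; sub 6 for 5: 6^6 + 2; = 46658; G_4 = 46658−1 = 46657
step 4: 46657 = 6^6 + 1; sub 7 for 6: 7^7 + 1; = 823544; G_5 = 823544−1 = 823543
step 5: 823543 = 7^7; sub 8 for 7: 8^8; = 16777216; G_6 = 16777216−1 = 16777215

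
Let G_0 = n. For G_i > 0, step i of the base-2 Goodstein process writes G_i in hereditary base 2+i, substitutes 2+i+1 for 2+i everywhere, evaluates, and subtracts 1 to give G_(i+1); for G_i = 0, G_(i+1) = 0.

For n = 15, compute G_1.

i=0: 15 = 2^(2 + 1) + 2^2 + 2 + 1 (b=2); 2→3: 3^(3 + 1) + 3^3 + 3 + 1 = 112; 112−1 = 111
i=1: 111 = 3^(3 + 1) + 3^3 + 3 (b=3); 3→4: 4^(4 + 1) + 4^4 + 4 = 1284; 1284−1 = 1283

111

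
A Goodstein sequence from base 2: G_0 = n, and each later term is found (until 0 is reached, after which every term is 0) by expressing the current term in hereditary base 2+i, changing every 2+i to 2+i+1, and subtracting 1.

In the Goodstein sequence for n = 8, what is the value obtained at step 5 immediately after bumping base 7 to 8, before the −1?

33554572

G_0 = 8. HB_2(8) = 2^(2 + 1). Bump = 81. G_1 = 80.
G_1 = 80. HB_3(80) = 2·3^3 + 2·3^2 + 2·3 + 2. Bump = 554. G_2 = 553.
G_2 = 553. HB_4(553) = 2·4^4 + 2·4^2 + 2·4 + 1. Bump = 6311. G_3 = 6310.
G_3 = 6310. HB_5(6310) = 2·5^5 + 2·5^2 + 2·5. Bump = 93396. G_4 = 93395.
G_4 = 93395. HB_6(93395) = 2·6^6 + 2·6^2 + 6 + 5. Bump = 1647196. G_5 = 1647195.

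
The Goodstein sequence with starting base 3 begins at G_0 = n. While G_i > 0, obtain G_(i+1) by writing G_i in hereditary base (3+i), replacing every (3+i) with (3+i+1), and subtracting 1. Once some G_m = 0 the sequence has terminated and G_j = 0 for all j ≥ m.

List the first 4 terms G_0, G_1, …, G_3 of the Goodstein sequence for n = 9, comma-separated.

9, 15, 17, 19

G_0=9  [base 3] 3^2  →[3↦4]→  4^2 = 16  −1 ⇒ G_1=15
G_1=15  [base 4] 3·4 + 3  →[4↦5]→  3·5 + 3 = 18  −1 ⇒ G_2=17
G_2=17  [base 5] 3·5 + 2  →[5↦6]→  3·6 + 2 = 20  −1 ⇒ G_3=19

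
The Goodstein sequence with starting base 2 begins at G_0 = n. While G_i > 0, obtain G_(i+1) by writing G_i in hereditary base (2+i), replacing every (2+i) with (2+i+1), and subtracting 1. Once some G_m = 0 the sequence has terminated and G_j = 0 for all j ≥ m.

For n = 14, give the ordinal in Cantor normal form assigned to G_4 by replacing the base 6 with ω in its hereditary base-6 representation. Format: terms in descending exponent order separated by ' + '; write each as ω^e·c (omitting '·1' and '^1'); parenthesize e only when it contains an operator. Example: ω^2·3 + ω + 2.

step 0: 14 = 2^(2 + 1) + 2^2 + 2; sub 3 for 2: 3^(3 + 1) + 3^3 + 3; = 111; G_1 = 111−1 = 110
step 1: 110 = 3^(3 + 1) + 3^3 + 2; sub 4 for 3: 4^(4 + 1) + 4^4 + 2; = 1282; G_2 = 1282−1 = 1281
step 2: 1281 = 4^(4 + 1) + 4^4 + 1; sub 5 for 4: 5^(5 + 1) + 5^5 + 1; = 18751; G_3 = 18751−1 = 18750
step 3: 18750 = 5^(5 + 1) + 5^5; sub 6 for 5: 6^(6 + 1) + 6^6; = 326592; G_4 = 326592−1 = 326591

ω^(ω + 1) + ω^5·5 + ω^4·5 + ω^3·5 + ω^2·5 + ω·5 + 5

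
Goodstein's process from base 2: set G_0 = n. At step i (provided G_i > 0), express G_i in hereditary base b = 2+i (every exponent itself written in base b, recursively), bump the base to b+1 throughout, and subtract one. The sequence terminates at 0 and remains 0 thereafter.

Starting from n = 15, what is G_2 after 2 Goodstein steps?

1283

(0) 15|_2 = 2^(2 + 1) + 2^2 + 2 + 1 ↦ 3^(3 + 1) + 3^3 + 3 + 1|_3 = 112 ⇒ 111
(1) 111|_3 = 3^(3 + 1) + 3^3 + 3 ↦ 4^(4 + 1) + 4^4 + 4|_4 = 1284 ⇒ 1283
(2) 1283|_4 = 4^(4 + 1) + 4^4 + 3 ↦ 5^(5 + 1) + 5^5 + 3|_5 = 18753 ⇒ 18752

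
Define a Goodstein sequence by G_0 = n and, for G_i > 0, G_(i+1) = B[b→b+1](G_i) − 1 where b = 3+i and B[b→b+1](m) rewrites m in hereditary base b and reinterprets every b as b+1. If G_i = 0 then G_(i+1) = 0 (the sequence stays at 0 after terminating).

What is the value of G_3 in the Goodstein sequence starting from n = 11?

G_0 = 11. HB_3(11) = 3^2 + 2. Bump = 18. G_1 = 17.
G_1 = 17. HB_4(17) = 4^2 + 1. Bump = 26. G_2 = 25.
G_2 = 25. HB_5(25) = 5^2. Bump = 36. G_3 = 35.
G_3 = 35. HB_6(35) = 5·6 + 5. Bump = 40. G_4 = 39.

35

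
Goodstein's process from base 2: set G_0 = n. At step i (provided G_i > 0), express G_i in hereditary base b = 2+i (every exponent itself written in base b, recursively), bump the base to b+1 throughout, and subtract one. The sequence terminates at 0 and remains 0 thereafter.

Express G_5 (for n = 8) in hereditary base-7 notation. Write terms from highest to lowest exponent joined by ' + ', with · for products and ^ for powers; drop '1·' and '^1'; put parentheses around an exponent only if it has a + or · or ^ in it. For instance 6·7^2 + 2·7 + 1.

2·7^7 + 2·7^2 + 7 + 4

base 2: 8 = 2^(2 + 1); at 3: 3^(3 + 1) = 81; next = 80
base 3: 80 = 2·3^3 + 2·3^2 + 2·3 + 2; at 4: 2·4^4 + 2·4^2 + 2·4 + 2 = 554; next = 553
base 4: 553 = 2·4^4 + 2·4^2 + 2·4 + 1; at 5: 2·5^5 + 2·5^2 + 2·5 + 1 = 6311; next = 6310
base 5: 6310 = 2·5^5 + 2·5^2 + 2·5; at 6: 2·6^6 + 2·6^2 + 2·6 = 93396; next = 93395
base 6: 93395 = 2·6^6 + 2·6^2 + 6 + 5; at 7: 2·7^7 + 2·7^2 + 7 + 5 = 1647196; next = 1647195
base 7: 1647195 = 2·7^7 + 2·7^2 + 7 + 4; at 8: 2·8^8 + 2·8^2 + 8 + 4 = 33554572; next = 33554571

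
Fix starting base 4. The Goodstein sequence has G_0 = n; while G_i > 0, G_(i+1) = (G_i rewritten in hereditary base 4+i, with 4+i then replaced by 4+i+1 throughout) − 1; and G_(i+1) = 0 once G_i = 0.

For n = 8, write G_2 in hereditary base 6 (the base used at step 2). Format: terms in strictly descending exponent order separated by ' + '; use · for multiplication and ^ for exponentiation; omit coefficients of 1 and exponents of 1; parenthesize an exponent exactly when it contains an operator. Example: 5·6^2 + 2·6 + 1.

i=0: 8 = 2·4 (b=4); 4→5: 2·5 = 10; 10−1 = 9
i=1: 9 = 5 + 4 (b=5); 5→6: 6 + 4 = 10; 10−1 = 9
i=2: 9 = 6 + 3 (b=6); 6→7: 7 + 3 = 10; 10−1 = 9

6 + 3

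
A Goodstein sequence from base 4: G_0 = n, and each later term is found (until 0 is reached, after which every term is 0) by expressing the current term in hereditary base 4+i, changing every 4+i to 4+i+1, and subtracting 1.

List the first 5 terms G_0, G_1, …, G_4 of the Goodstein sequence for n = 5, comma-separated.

5, 5, 5, 4, 3

(0) 5|_4 = 4 + 1 ↦ 5 + 1|_5 = 6 ⇒ 5
(1) 5|_5 = 5 ↦ 6|_6 = 6 ⇒ 5
(2) 5|_6 = 5 ↦ 5|_7 = 5 ⇒ 4
(3) 4|_7 = 4 ↦ 4|_8 = 4 ⇒ 3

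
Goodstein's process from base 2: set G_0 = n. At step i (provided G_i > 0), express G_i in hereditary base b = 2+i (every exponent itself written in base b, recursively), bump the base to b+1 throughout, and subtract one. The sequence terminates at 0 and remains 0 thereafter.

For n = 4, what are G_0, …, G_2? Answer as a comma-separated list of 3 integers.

(0) 4|_2 = 2^2 ↦ 3^3|_3 = 27 ⇒ 26
(1) 26|_3 = 2·3^2 + 2·3 + 2 ↦ 2·4^2 + 2·4 + 2|_4 = 42 ⇒ 41

4, 26, 41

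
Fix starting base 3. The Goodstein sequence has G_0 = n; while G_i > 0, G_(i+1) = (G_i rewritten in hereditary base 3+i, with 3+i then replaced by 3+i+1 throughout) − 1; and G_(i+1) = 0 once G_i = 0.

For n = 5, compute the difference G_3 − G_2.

[0] 5 ≡ 3 + 2 (base 3). Lift 4: 6. −1: 5.
[1] 5 ≡ 4 + 1 (base 4). Lift 5: 6. −1: 5.
[2] 5 ≡ 5 (base 5). Lift 6: 6. −1: 5.

0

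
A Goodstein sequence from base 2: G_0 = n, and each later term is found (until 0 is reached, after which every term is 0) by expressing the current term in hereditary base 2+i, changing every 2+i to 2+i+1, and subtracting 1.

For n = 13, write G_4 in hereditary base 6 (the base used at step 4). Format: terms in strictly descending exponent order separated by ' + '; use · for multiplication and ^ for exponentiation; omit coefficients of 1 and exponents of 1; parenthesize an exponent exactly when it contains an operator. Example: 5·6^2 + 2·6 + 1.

[0] 13 ≡ 2^(2 + 1) + 2^2 + 1 (base 2). Lift 3: 109. −1: 108.
[1] 108 ≡ 3^(3 + 1) + 3^3 (base 3). Lift 4: 1280. −1: 1279.
[2] 1279 ≡ 4^(4 + 1) + 3·4^3 + 3·4^2 + 3·4 + 3 (base 4). Lift 5: 16093. −1: 16092.
[3] 16092 ≡ 5^(5 + 1) + 3·5^3 + 3·5^2 + 3·5 + 2 (base 5). Lift 6: 280712. −1: 280711.
[4] 280711 ≡ 6^(6 + 1) + 3·6^3 + 3·6^2 + 3·6 + 1 (base 6). Lift 7: 5765999. −1: 5765998.

6^(6 + 1) + 3·6^3 + 3·6^2 + 3·6 + 1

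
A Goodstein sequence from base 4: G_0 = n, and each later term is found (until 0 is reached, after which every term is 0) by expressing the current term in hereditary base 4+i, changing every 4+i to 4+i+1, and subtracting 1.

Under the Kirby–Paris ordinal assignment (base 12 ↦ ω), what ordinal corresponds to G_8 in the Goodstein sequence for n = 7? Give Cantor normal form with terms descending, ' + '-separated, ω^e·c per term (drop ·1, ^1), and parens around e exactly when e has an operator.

G_0 = 7. HB_4(7) = 4 + 3. Bump = 8. G_1 = 7.
G_1 = 7. HB_5(7) = 5 + 2. Bump = 8. G_2 = 7.
G_2 = 7. HB_6(7) = 6 + 1. Bump = 8. G_3 = 7.
G_3 = 7. HB_7(7) = 7. Bump = 8. G_4 = 7.
G_4 = 7. HB_8(7) = 7. Bump = 7. G_5 = 6.
G_5 = 6. HB_9(6) = 6. Bump = 6. G_6 = 5.
G_6 = 5. HB_10(5) = 5. Bump = 5. G_7 = 4.
G_7 = 4. HB_11(4) = 4. Bump = 4. G_8 = 3.

3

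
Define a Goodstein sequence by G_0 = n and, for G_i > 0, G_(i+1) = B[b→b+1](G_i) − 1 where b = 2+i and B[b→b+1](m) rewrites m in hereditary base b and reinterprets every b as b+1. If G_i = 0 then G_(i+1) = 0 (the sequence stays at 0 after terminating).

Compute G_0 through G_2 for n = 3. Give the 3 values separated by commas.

3, 3, 3

G_0 = 3. HB_2(3) = 2 + 1. Bump = 4. G_1 = 3.
G_1 = 3. HB_3(3) = 3. Bump = 4. G_2 = 3.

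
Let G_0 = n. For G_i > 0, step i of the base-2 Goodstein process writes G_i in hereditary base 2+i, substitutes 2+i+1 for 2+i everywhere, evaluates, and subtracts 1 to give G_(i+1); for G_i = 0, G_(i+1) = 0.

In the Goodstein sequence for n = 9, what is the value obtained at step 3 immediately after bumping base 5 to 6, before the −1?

140744

step 0: 9 = 2^(2 + 1) + 1; sub 3 for 2: 3^(3 + 1) + 1; = 82; G_1 = 82−1 = 81
step 1: 81 = 3^(3 + 1); sub 4 for 3: 4^(4 + 1); = 1024; G_2 = 1024−1 = 1023
step 2: 1023 = 3·4^4 + 3·4^3 + 3·4^2 + 3·4 + 3; sub 5 for 4: 3·5^5 + 3·5^3 + 3·5^2 + 3·5 + 3; = 9843; G_3 = 9843−1 = 9842
step 3: 9842 = 3·5^5 + 3·5^3 + 3·5^2 + 3·5 + 2; sub 6 for 5: 3·6^6 + 3·6^3 + 3·6^2 + 3·6 + 2; = 140744; G_4 = 140744−1 = 140743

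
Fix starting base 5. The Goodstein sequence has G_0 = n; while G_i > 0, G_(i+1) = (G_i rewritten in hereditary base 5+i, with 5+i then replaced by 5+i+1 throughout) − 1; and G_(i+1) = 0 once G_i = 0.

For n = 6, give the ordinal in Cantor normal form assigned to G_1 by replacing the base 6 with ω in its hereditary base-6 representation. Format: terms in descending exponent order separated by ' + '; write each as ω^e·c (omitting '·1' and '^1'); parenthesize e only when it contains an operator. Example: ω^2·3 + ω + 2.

base 5: 6 = 5 + 1; at 6: 6 + 1 = 7; next = 6
base 6: 6 = 6; at 7: 7 = 7; next = 6

ω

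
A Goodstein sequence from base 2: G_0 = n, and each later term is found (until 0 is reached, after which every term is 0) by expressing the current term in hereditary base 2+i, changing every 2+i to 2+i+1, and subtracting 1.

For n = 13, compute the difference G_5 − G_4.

step 0: 13 = 2^(2 + 1) + 2^2 + 1; sub 3 for 2: 3^(3 + 1) + 3^3 + 1; = 109; G_1 = 109−1 = 108
step 1: 108 = 3^(3 + 1) + 3^3; sub 4 for 3: 4^(4 + 1) + 4^4; = 1280; G_2 = 1280−1 = 1279
step 2: 1279 = 4^(4 + 1) + 3·4^3 + 3·4^2 + 3·4 + 3; sub 5 for 4: 5^(5 + 1) + 3·5^3 + 3·5^2 + 3·5 + 3; = 16093; G_3 = 16093−1 = 16092
step 3: 16092 = 5^(5 + 1) + 3·5^3 + 3·5^2 + 3·5 + 2; sub 6 for 5: 6^(6 + 1) + 3·6^3 + 3·6^2 + 3·6 + 2; = 280712; G_4 = 280712−1 = 280711
step 4: 280711 = 6^(6 + 1) + 3·6^3 + 3·6^2 + 3·6 + 1; sub 7 for 6: 7^(7 + 1) + 3·7^3 + 3·7^2 + 3·7 + 1; = 5765999; G_5 = 5765999−1 = 5765998

5485287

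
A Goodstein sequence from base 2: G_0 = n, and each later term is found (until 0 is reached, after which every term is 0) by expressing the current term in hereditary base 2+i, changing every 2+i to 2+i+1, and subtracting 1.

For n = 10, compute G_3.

[0] 10 ≡ 2^(2 + 1) + 2 (base 2). Lift 3: 84. −1: 83.
[1] 83 ≡ 3^(3 + 1) + 2 (base 3). Lift 4: 1026. −1: 1025.
[2] 1025 ≡ 4^(4 + 1) + 1 (base 4). Lift 5: 15626. −1: 15625.
[3] 15625 ≡ 5^(5 + 1) (base 5). Lift 6: 279936. −1: 279935.

15625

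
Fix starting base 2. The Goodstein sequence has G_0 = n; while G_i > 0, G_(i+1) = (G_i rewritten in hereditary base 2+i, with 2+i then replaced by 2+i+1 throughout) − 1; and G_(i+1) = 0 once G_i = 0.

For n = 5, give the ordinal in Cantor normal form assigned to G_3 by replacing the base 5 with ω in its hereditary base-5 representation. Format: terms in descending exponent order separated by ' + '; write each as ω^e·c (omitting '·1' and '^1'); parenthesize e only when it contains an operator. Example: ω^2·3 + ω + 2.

G_0 = 5. HB_2(5) = 2^2 + 1. Bump = 28. G_1 = 27.
G_1 = 27. HB_3(27) = 3^3. Bump = 256. G_2 = 255.
G_2 = 255. HB_4(255) = 3·4^3 + 3·4^2 + 3·4 + 3. Bump = 468. G_3 = 467.
G_3 = 467. HB_5(467) = 3·5^3 + 3·5^2 + 3·5 + 2. Bump = 776. G_4 = 775.

ω^3·3 + ω^2·3 + ω·3 + 2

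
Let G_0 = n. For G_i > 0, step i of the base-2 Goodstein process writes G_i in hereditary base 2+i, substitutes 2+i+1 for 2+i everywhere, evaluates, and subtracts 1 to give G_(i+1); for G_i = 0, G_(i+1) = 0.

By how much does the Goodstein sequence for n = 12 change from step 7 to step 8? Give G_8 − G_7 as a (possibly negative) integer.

96513215637

(0) 12|_2 = 2^(2 + 1) + 2^2 ↦ 3^(3 + 1) + 3^3|_3 = 108 ⇒ 107
(1) 107|_3 = 3^(3 + 1) + 2·3^2 + 2·3 + 2 ↦ 4^(4 + 1) + 2·4^2 + 2·4 + 2|_4 = 1066 ⇒ 1065
(2) 1065|_4 = 4^(4 + 1) + 2·4^2 + 2·4 + 1 ↦ 5^(5 + 1) + 2·5^2 + 2·5 + 1|_5 = 15686 ⇒ 15685
(3) 15685|_5 = 5^(5 + 1) + 2·5^2 + 2·5 ↦ 6^(6 + 1) + 2·6^2 + 2·6|_6 = 280020 ⇒ 280019
(4) 280019|_6 = 6^(6 + 1) + 2·6^2 + 6 + 5 ↦ 7^(7 + 1) + 2·7^2 + 7 + 5|_7 = 5764911 ⇒ 5764910
(5) 5764910|_7 = 7^(7 + 1) + 2·7^2 + 7 + 4 ↦ 8^(8 + 1) + 2·8^2 + 8 + 4|_8 = 134217868 ⇒ 134217867
(6) 134217867|_8 = 8^(8 + 1) + 2·8^2 + 8 + 3 ↦ 9^(9 + 1) + 2·9^2 + 9 + 3|_9 = 3486784575 ⇒ 3486784574
(7) 3486784574|_9 = 9^(9 + 1) + 2·9^2 + 9 + 2 ↦ 10^(10 + 1) + 2·10^2 + 10 + 2|_10 = 100000000212 ⇒ 100000000211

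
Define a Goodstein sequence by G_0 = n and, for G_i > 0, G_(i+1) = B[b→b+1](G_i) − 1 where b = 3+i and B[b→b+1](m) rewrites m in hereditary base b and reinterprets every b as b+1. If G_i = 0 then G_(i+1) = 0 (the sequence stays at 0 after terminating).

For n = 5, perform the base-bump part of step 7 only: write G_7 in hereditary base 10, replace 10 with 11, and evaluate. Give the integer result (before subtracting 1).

1

G_0=5  [base 3] 3 + 2  →[3↦4]→  4 + 2 = 6  −1 ⇒ G_1=5
G_1=5  [base 4] 4 + 1  →[4↦5]→  5 + 1 = 6  −1 ⇒ G_2=5
G_2=5  [base 5] 5  →[5↦6]→  6 = 6  −1 ⇒ G_3=5
G_3=5  [base 6] 5  →[6↦7]→  5 = 5  −1 ⇒ G_4=4
G_4=4  [base 7] 4  →[7↦8]→  4 = 4  −1 ⇒ G_5=3
G_5=3  [base 8] 3  →[8↦9]→  3 = 3  −1 ⇒ G_6=2
G_6=2  [base 9] 2  →[9↦10]→  2 = 2  −1 ⇒ G_7=1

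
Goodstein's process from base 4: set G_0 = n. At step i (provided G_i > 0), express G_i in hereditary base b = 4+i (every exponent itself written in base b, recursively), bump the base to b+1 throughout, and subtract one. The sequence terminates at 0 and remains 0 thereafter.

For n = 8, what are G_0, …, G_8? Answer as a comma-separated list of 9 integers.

8, 9, 9, 9, 9, 9, 9, 8, 7

G_0=8  [base 4] 2·4  →[4↦5]→  2·5 = 10  −1 ⇒ G_1=9
G_1=9  [base 5] 5 + 4  →[5↦6]→  6 + 4 = 10  −1 ⇒ G_2=9
G_2=9  [base 6] 6 + 3  →[6↦7]→  7 + 3 = 10  −1 ⇒ G_3=9
G_3=9  [base 7] 7 + 2  →[7↦8]→  8 + 2 = 10  −1 ⇒ G_4=9
G_4=9  [base 8] 8 + 1  →[8↦9]→  9 + 1 = 10  −1 ⇒ G_5=9
G_5=9  [base 9] 9  →[9↦10]→  10 = 10  −1 ⇒ G_6=9
G_6=9  [base 10] 9  →[10↦11]→  9 = 9  −1 ⇒ G_7=8
G_7=8  [base 11] 8  →[11↦12]→  8 = 8  −1 ⇒ G_8=7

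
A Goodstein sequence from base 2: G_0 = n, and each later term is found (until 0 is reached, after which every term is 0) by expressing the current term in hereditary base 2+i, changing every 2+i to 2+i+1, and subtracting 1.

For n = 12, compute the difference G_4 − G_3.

264334

G_0 = 12. HB_2(12) = 2^(2 + 1) + 2^2. Bump = 108. G_1 = 107.
G_1 = 107. HB_3(107) = 3^(3 + 1) + 2·3^2 + 2·3 + 2. Bump = 1066. G_2 = 1065.
G_2 = 1065. HB_4(1065) = 4^(4 + 1) + 2·4^2 + 2·4 + 1. Bump = 15686. G_3 = 15685.
G_3 = 15685. HB_5(15685) = 5^(5 + 1) + 2·5^2 + 2·5. Bump = 280020. G_4 = 280019.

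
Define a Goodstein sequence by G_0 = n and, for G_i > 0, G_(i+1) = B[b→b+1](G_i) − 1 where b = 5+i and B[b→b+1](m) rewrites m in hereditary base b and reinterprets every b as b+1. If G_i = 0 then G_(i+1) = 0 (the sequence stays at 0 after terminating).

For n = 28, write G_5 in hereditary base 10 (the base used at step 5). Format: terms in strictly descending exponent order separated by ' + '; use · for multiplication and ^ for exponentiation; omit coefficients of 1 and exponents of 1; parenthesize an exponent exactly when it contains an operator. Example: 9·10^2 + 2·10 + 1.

8·10 + 7

G_0=28  [base 5] 5^2 + 3  →[5↦6]→  6^2 + 3 = 39  −1 ⇒ G_1=38
G_1=38  [base 6] 6^2 + 2  →[6↦7]→  7^2 + 2 = 51  −1 ⇒ G_2=50
G_2=50  [base 7] 7^2 + 1  →[7↦8]→  8^2 + 1 = 65  −1 ⇒ G_3=64
G_3=64  [base 8] 8^2  →[8↦9]→  9^2 = 81  −1 ⇒ G_4=80
G_4=80  [base 9] 8·9 + 8  →[9↦10]→  8·10 + 8 = 88  −1 ⇒ G_5=87
G_5=87  [base 10] 8·10 + 7  →[10↦11]→  8·11 + 7 = 95  −1 ⇒ G_6=94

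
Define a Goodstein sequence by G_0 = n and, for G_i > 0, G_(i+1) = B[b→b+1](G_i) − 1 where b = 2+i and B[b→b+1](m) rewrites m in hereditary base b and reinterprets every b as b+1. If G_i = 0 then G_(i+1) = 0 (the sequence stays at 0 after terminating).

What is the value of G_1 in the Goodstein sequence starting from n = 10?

83

i=0: 10 = 2^(2 + 1) + 2 (b=2); 2→3: 3^(3 + 1) + 3 = 84; 84−1 = 83
i=1: 83 = 3^(3 + 1) + 2 (b=3); 3→4: 4^(4 + 1) + 2 = 1026; 1026−1 = 1025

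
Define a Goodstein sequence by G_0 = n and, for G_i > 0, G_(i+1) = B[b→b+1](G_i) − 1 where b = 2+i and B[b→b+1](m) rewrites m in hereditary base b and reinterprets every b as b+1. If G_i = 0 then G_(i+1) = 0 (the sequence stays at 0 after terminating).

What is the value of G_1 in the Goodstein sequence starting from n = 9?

(0) 9|_2 = 2^(2 + 1) + 1 ↦ 3^(3 + 1) + 1|_3 = 82 ⇒ 81
(1) 81|_3 = 3^(3 + 1) ↦ 4^(4 + 1)|_4 = 1024 ⇒ 1023

81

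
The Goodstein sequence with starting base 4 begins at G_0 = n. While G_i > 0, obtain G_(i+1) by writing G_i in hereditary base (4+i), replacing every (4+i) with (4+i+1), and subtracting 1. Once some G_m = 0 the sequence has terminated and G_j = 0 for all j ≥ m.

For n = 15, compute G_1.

17

G_0 = 15. HB_4(15) = 3·4 + 3. Bump = 18. G_1 = 17.
G_1 = 17. HB_5(17) = 3·5 + 2. Bump = 20. G_2 = 19.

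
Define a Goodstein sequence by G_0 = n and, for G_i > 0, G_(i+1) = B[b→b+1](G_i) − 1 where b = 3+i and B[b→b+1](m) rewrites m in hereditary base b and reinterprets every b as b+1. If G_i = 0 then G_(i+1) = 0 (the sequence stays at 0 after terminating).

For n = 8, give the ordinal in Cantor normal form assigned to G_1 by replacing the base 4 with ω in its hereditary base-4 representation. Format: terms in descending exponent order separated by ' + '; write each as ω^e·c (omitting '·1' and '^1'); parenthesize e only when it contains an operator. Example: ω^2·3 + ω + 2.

ω·2 + 1

base 3: 8 = 2·3 + 2; at 4: 2·4 + 2 = 10; next = 9
base 4: 9 = 2·4 + 1; at 5: 2·5 + 1 = 11; next = 10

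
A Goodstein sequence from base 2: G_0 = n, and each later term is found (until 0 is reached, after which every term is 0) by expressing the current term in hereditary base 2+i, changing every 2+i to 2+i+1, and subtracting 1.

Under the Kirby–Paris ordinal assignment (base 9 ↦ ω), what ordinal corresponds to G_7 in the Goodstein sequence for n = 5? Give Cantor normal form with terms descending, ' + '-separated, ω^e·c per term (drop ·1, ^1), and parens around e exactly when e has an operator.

base 2: 5 = 2^2 + 1; at 3: 3^3 + 1 = 28; next = 27
base 3: 27 = 3^3; at 4: 4^4 = 256; next = 255
base 4: 255 = 3·4^3 + 3·4^2 + 3·4 + 3; at 5: 3·5^3 + 3·5^2 + 3·5 + 3 = 468; next = 467
base 5: 467 = 3·5^3 + 3·5^2 + 3·5 + 2; at 6: 3·6^3 + 3·6^2 + 3·6 + 2 = 776; next = 775
base 6: 775 = 3·6^3 + 3·6^2 + 3·6 + 1; at 7: 3·7^3 + 3·7^2 + 3·7 + 1 = 1198; next = 1197
base 7: 1197 = 3·7^3 + 3·7^2 + 3·7; at 8: 3·8^3 + 3·8^2 + 3·8 = 1752; next = 1751
base 8: 1751 = 3·8^3 + 3·8^2 + 2·8 + 7; at 9: 3·9^3 + 3·9^2 + 2·9 + 7 = 2455; next = 2454

ω^3·3 + ω^2·3 + ω·2 + 6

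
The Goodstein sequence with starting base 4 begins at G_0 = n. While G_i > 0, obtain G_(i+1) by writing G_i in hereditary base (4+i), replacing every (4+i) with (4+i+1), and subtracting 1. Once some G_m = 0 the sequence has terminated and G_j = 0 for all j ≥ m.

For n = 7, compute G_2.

7 —HB4→ 4 + 3 —bump→ 5 + 3 = 8 —(−1)→ 7
7 —HB5→ 5 + 2 —bump→ 6 + 2 = 8 —(−1)→ 7
7 —HB6→ 6 + 1 —bump→ 7 + 1 = 8 —(−1)→ 7

7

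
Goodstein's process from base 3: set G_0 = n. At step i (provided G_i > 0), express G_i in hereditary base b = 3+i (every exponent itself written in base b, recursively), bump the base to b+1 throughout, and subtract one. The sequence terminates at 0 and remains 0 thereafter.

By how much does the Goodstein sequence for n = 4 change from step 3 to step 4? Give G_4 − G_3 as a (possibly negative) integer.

-1

base 3: 4 = 3 + 1; at 4: 4 + 1 = 5; next = 4
base 4: 4 = 4; at 5: 5 = 5; next = 4
base 5: 4 = 4; at 6: 4 = 4; next = 3
base 6: 3 = 3; at 7: 3 = 3; next = 2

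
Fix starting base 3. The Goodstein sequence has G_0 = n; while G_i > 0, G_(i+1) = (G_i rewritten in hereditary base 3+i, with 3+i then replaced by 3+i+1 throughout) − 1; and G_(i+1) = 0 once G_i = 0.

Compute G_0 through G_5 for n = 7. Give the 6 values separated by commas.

G_0=7  [base 3] 2·3 + 1  →[3↦4]→  2·4 + 1 = 9  −1 ⇒ G_1=8
G_1=8  [base 4] 2·4  →[4↦5]→  2·5 = 10  −1 ⇒ G_2=9
G_2=9  [base 5] 5 + 4  →[5↦6]→  6 + 4 = 10  −1 ⇒ G_3=9
G_3=9  [base 6] 6 + 3  →[6↦7]→  7 + 3 = 10  −1 ⇒ G_4=9
G_4=9  [base 7] 7 + 2  →[7↦8]→  8 + 2 = 10  −1 ⇒ G_5=9

7, 8, 9, 9, 9, 9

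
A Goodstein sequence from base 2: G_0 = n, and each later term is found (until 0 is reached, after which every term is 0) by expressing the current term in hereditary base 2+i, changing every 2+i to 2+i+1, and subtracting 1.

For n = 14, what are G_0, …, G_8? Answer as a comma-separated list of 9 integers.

step 0: 14 = 2^(2 + 1) + 2^2 + 2; sub 3 for 2: 3^(3 + 1) + 3^3 + 3; = 111; G_1 = 111−1 = 110
step 1: 110 = 3^(3 + 1) + 3^3 + 2; sub 4 for 3: 4^(4 + 1) + 4^4 + 2; = 1282; G_2 = 1282−1 = 1281
step 2: 1281 = 4^(4 + 1) + 4^4 + 1; sub 5 for 4: 5^(5 + 1) + 5^5 + 1; = 18751; G_3 = 18751−1 = 18750
step 3: 18750 = 5^(5 + 1) + 5^5; sub 6 for 5: 6^(6 + 1) + 6^6; = 326592; G_4 = 326592−1 = 326591
step 4: 326591 = 6^(6 + 1) + 5·6^5 + 5·6^4 + 5·6^3 + 5·6^2 + 5·6 + 5; sub 7 for 6: 7^(7 + 1) + 5·7^5 + 5·7^4 + 5·7^3 + 5·7^2 + 5·7 + 5; = 5862841; G_5 = 5862841−1 = 5862840
step 5: 5862840 = 7^(7 + 1) + 5·7^5 + 5·7^4 + 5·7^3 + 5·7^2 + 5·7 + 4; sub 8 for 7: 8^(8 + 1) + 5·8^5 + 5·8^4 + 5·8^3 + 5·8^2 + 5·8 + 4; = 134404972; G_6 = 134404972−1 = 134404971
step 6: 134404971 = 8^(8 + 1) + 5·8^5 + 5·8^4 + 5·8^3 + 5·8^2 + 5·8 + 3; sub 9 for 8: 9^(9 + 1) + 5·9^5 + 5·9^4 + 5·9^3 + 5·9^2 + 5·9 + 3; = 3487116549; G_7 = 3487116549−1 = 3487116548
step 7: 3487116548 = 9^(9 + 1) + 5·9^5 + 5·9^4 + 5·9^3 + 5·9^2 + 5·9 + 2; sub 10 for 9: 10^(10 + 1) + 5·10^5 + 5·10^4 + 5·10^3 + 5·10^2 + 5·10 + 2; = 100000555552; G_8 = 100000555552−1 = 100000555551

14, 110, 1281, 18750, 326591, 5862840, 134404971, 3487116548, 100000555551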